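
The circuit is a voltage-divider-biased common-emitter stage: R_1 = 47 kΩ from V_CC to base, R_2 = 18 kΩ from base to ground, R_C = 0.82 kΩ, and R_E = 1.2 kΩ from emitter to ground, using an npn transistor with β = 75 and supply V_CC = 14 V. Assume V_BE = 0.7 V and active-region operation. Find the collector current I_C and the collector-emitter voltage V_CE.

Thevenize the base divider: V_Th = V_CC·R_2/(R_1+R_2) = 14×18/65 = 3.88 V, R_Th = R_1‖R_2 = 13 kΩ.
Base-emitter loop: V_Th = I_B·R_Th + V_BE + (β+1)I_B·R_E, so I_B = (3.88 − 0.7) / (13 + 76×1.2) = 0.0305 mA.
I_C = β·I_B = 75×0.0305 = 2.29 mA, and I_E = (β+1)I_B = 2.32 mA.
V_CE = V_CC − I_C·R_C − I_E·R_E = 14 − 2.29×0.82 − 2.32×1.2 = 9.35 V.
V_CE = 9.35 V > 0.2 V confirms active-region operation.

I_C ≈ 2.3 mA, V_CE ≈ 9.3 V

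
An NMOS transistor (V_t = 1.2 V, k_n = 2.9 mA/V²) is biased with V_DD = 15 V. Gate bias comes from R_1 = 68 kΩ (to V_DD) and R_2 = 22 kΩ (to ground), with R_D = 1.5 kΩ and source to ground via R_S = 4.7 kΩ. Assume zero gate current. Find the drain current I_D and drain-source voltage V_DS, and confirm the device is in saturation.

I_D ≈ 0.41 mA, V_DS ≈ 12 V

V_G = V_DD·R_2/(R_1+R_2) = 15×22/90 = 3.67 V.
Assume saturation: I_D = (k_n/2)(V_GS − V_t)² with V_GS = V_G − I_D·R_S = 3.67 − 4.7·I_D.
Substituting gives 32·I_D² − 34.6·I_D + 8.82 = 0, with roots I_D = 0.411 or 0.669 mA.
The root I_D = 0.669 mA gives V_GS = 0.521 V ≤ V_t, so take I_D = 0.411 mA.
Then V_GS = 1.73 V and V_DS = V_DD − I_D(R_D+R_S) = 15 − 0.411×6.2 = 12.4 V.
Saturation requires V_DS ≥ V_GS − V_t = 0.533 V; 12.4 ≥ 0.533 ✓.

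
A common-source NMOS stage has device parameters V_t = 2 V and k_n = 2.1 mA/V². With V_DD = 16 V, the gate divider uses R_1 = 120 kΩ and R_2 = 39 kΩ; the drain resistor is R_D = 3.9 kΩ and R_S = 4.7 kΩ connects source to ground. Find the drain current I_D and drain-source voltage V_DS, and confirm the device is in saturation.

V_G = V_DD·R_2/(R_1+R_2) = 16×39/159 = 3.92 V.
Assume saturation: I_D = (k_n/2)(V_GS − V_t)² with V_GS = V_G − I_D·R_S = 3.92 − 4.7·I_D.
Substituting gives 23.2·I_D² − 20·I_D + 3.89 = 0, with roots I_D = 0.296 or 0.566 mA.
The root I_D = 0.566 mA gives V_GS = 1.27 V ≤ V_t, so take I_D = 0.296 mA.
Then V_GS = 2.53 V and V_DS = V_DD − I_D(R_D+R_S) = 16 − 0.296×8.6 = 13.5 V.
Saturation requires V_DS ≥ V_GS − V_t = 0.531 V; 13.5 ≥ 0.531 ✓.

I_D ≈ 0.3 mA, V_DS ≈ 13 V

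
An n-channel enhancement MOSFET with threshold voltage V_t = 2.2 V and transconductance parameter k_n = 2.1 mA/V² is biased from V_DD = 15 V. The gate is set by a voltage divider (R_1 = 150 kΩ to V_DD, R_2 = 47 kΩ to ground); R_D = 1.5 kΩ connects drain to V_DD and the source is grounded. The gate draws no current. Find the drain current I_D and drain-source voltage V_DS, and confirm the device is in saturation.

V_G = V_DD·R_2/(R_1+R_2) = 15×47/197 = 3.58 V. With the source grounded, V_GS = V_G = 3.58 V.
Assume saturation: I_D = (k_n/2)(V_GS − V_t)² = (2.1/2)×(3.58 − 2.2)² = 1.05×1.38² = 2 mA.
V_DS = V_DD − I_D·R_D = 15 − 2×1.5 = 12 V.
Saturation requires V_DS ≥ V_GS − V_t = 1.38 V; 12 ≥ 1.38 ✓.

I_D ≈ 2 mA, V_DS ≈ 12 V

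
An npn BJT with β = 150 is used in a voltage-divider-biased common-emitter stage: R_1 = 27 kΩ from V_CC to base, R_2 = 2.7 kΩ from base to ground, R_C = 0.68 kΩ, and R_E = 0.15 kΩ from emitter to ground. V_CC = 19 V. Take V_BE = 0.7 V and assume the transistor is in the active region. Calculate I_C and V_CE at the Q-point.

Thevenize the base divider: V_Th = V_CC·R_2/(R_1+R_2) = 19×2.7/29.7 = 1.73 V, R_Th = R_1‖R_2 = 2.45 kΩ.
Base-emitter loop: V_Th = I_B·R_Th + V_BE + (β+1)I_B·R_E, so I_B = (1.73 − 0.7) / (2.45 + 151×0.15) = 0.0409 mA.
I_C = β·I_B = 150×0.0409 = 6.14 mA, and I_E = (β+1)I_B = 6.18 mA.
V_CE = V_CC − I_C·R_C − I_E·R_E = 19 − 6.14×0.68 − 6.18×0.15 = 13.9 V.
V_CE = 13.9 V > 0.2 V confirms active-region operation.

I_C ≈ 6.1 mA, V_CE ≈ 14 V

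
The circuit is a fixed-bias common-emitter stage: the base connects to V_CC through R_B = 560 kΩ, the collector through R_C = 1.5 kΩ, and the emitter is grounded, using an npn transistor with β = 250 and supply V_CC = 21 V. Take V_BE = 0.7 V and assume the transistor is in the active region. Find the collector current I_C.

I_C ≈ 9.1 mA

Base loop: V_CC = I_B·R_B + V_BE, so I_B = (21 − 0.7)/560 kΩ = 0.0363 mA.
In the active region I_C = β·I_B = 250 × 0.0363 = 9.06 mA.
Collector loop: V_CE = V_CC − I_C·R_C = 21 − 9.06×1.5 = 7.41 V.
Since V_CE = 7.41 V > V_CE(sat) ≈ 0.2 V, the transistor is in the active region as assumed.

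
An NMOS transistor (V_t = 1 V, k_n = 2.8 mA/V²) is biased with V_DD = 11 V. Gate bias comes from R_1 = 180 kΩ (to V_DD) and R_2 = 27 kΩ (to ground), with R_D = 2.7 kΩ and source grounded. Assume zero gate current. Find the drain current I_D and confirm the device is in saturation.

V_G = V_DD·R_2/(R_1+R_2) = 11×27/207 = 1.43 V. With the source grounded, V_GS = V_G = 1.43 V.
Assume saturation: I_D = (k_n/2)(V_GS − V_t)² = (2.8/2)×(1.43 − 1)² = 1.4×0.435² = 0.265 mA.
V_DS = V_DD − I_D·R_D = 11 − 0.265×2.7 = 10.3 V.
Saturation requires V_DS ≥ V_GS − V_t = 0.435 V; 10.3 ≥ 0.435 ✓.

I_D ≈ 0.26 mA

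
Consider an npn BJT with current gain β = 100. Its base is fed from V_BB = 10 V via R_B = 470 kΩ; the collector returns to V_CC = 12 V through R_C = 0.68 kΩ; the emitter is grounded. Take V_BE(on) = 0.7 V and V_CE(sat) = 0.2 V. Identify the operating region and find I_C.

active; I_C ≈ 2 mA

Assume active. Base-emitter loop: I_B = (V_BB − V_BE)/R_B = (10 − 0.7)/470 = 0.0198 mA.
I_C = β·I_B = 100×0.0198 = 1.98 mA.
V_CE = V_CC − I_C·R_C = 12 − 1.98×0.68 = 10.7 V > V_CE(sat), so the active-region assumption holds.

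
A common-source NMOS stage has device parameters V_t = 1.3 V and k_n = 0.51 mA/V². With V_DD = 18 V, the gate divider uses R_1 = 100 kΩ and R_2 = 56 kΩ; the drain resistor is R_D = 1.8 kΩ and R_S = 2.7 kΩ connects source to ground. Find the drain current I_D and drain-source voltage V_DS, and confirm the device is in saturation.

V_G = V_DD·R_2/(R_1+R_2) = 18×56/156 = 6.46 V.
Assume saturation: I_D = (k_n/2)(V_GS − V_t)² with V_GS = V_G − I_D·R_S = 6.46 − 2.7·I_D.
Substituting gives 1.86·I_D² − 8.11·I_D + 6.79 = 0, with roots I_D = 1.13 or 3.23 mA.
The root I_D = 3.23 mA gives V_GS = -2.26 V ≤ V_t, so take I_D = 1.13 mA.
Then V_GS = 3.41 V and V_DS = V_DD − I_D(R_D+R_S) = 18 − 1.13×4.5 = 12.9 V.
Saturation requires V_DS ≥ V_GS − V_t = 2.11 V; 12.9 ≥ 2.11 ✓.

I_D ≈ 1.1 mA, V_DS ≈ 13 V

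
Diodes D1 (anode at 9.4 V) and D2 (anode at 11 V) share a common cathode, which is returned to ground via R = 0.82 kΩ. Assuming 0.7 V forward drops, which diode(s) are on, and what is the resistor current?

Assume both conduct. Then node N would need to be at both 9.4−0.7 = 8.7 V and 11−0.7 = 10.3 V, which is impossible.
Assume only D2 conducts: V_N = 11 − 0.7 = 10.3 V, so I_R = 10.3/0.82 = 12.6 mA.
Check D1: its anode-to-cathode voltage is 9.4 − 10.3 = -0.9 V < 0.7 V, so it is off. The assumption is consistent.

Only D2 conducts; I_R ≈ 13 mA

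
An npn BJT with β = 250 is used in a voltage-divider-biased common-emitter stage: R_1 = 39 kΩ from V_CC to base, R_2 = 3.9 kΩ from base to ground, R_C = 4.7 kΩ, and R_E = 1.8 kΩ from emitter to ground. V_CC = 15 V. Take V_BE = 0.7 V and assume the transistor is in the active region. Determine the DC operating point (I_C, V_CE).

Thevenize the base divider: V_Th = V_CC·R_2/(R_1+R_2) = 15×3.9/42.9 = 1.36 V, R_Th = R_1‖R_2 = 3.55 kΩ.
Base-emitter loop: V_Th = I_B·R_Th + V_BE + (β+1)I_B·R_E, so I_B = (1.36 − 0.7) / (3.55 + 251×1.8) = 0.00146 mA.
I_C = β·I_B = 250×0.00146 = 0.364 mA, and I_E = (β+1)I_B = 0.366 mA.
V_CE = V_CC − I_C·R_C − I_E·R_E = 15 − 0.364×4.7 − 0.366×1.8 = 12.6 V.
V_CE = 12.6 V > 0.2 V confirms active-region operation.

I_C ≈ 0.36 mA, V_CE ≈ 13 V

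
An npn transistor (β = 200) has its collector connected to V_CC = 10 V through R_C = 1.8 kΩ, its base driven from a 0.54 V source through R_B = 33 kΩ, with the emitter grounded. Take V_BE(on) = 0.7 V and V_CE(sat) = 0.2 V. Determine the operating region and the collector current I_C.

V_BB = 0.54 V ≤ V_BE(on) = 0.7 V, so the base-emitter junction is not forward biased.
The transistor is in cutoff: I_B = I_C = 0.

cutoff; I_C ≈ 0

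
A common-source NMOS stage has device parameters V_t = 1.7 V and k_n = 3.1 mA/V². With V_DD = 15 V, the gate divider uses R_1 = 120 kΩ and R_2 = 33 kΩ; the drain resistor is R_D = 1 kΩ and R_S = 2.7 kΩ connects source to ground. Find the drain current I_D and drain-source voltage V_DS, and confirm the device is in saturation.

V_G = V_DD·R_2/(R_1+R_2) = 15×33/153 = 3.24 V.
Assume saturation: I_D = (k_n/2)(V_GS − V_t)² with V_GS = V_G − I_D·R_S = 3.24 − 2.7·I_D.
Substituting gives 11.3·I_D² − 13.9·I_D + 3.65 = 0, with roots I_D = 0.384 or 0.842 mA.
The root I_D = 0.842 mA gives V_GS = 0.963 V ≤ V_t, so take I_D = 0.384 mA.
Then V_GS = 2.2 V and V_DS = V_DD − I_D(R_D+R_S) = 15 − 0.384×3.7 = 13.6 V.
Saturation requires V_DS ≥ V_GS − V_t = 0.498 V; 13.6 ≥ 0.498 ✓.

I_D ≈ 0.38 mA, V_DS ≈ 14 V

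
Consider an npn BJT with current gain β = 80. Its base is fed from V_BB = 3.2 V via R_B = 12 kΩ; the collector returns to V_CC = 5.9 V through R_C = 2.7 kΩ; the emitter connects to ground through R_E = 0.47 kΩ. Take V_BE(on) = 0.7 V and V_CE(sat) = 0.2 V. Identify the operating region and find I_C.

Assume active: I_B = (3.2 − 0.7)/(12 + 81×0.47) = 0.0499 mA, I_C = β·I_B = 3.99 mA.
Then V_CE = 5.9 − 3.99×2.7 − 4.04×0.47 = -6.79 V < 0.2 V — the active assumption fails.
Re-solve with V_CE = 0.2 V. KCL at the emitter: V_E/R_E = (V_BB−0.7−V_E)/R_B + (V_CC−0.2−V_E)/R_C, giving V_E = 0.899 V.
I_C = (V_CC − 0.2 − V_E)/R_C = (5.7 − 0.899)/2.7 = 1.78 mA.
Check: I_B = (2.5 − 0.899)/12 = 0.133 mA, and β·I_B = 10.7 mA > I_C, confirming saturation.

saturation; I_C ≈ 1.8 mA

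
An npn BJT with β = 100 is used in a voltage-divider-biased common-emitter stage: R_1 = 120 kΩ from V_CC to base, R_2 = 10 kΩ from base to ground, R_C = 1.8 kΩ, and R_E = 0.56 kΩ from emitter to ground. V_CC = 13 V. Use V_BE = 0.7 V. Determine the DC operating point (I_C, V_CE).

Thevenize the base divider: V_Th = V_CC·R_2/(R_1+R_2) = 13×10/130 = 1 V, R_Th = R_1‖R_2 = 9.23 kΩ.
Base-emitter loop: V_Th = I_B·R_Th + V_BE + (β+1)I_B·R_E, so I_B = (1 − 0.7) / (9.23 + 101×0.56) = 0.00456 mA.
I_C = β·I_B = 100×0.00456 = 0.456 mA, and I_E = (β+1)I_B = 0.461 mA.
V_CE = V_CC − I_C·R_C − I_E·R_E = 13 − 0.456×1.8 − 0.461×0.56 = 11.9 V.
V_CE = 11.9 V > 0.2 V confirms active-region operation.

I_C ≈ 0.46 mA, V_CE ≈ 12 V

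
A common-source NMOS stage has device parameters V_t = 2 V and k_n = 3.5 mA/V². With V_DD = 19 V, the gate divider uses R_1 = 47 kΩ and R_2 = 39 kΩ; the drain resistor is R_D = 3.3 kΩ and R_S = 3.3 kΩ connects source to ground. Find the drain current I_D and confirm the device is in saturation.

I_D ≈ 1.7 mA

V_G = V_DD·R_2/(R_1+R_2) = 19×39/86 = 8.62 V.
Assume saturation: I_D = (k_n/2)(V_GS − V_t)² with V_GS = V_G − I_D·R_S = 8.62 − 3.3·I_D.
Substituting gives 19.1·I_D² − 77.4·I_D + 76.6 = 0, with roots I_D = 1.71 or 2.36 mA.
The root I_D = 2.36 mA gives V_GS = 0.84 V ≤ V_t, so take I_D = 1.71 mA.
Then V_GS = 2.99 V and V_DS = V_DD − I_D(R_D+R_S) = 19 − 1.71×6.6 = 7.74 V.
Saturation requires V_DS ≥ V_GS − V_t = 0.987 V; 7.74 ≥ 0.987 ✓.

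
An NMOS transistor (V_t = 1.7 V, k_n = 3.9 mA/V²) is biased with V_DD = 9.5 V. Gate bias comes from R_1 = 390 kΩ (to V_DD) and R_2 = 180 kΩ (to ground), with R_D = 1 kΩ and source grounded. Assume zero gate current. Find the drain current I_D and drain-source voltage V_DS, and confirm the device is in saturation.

I_D ≈ 3.3 mA, V_DS ≈ 6.2 V

V_G = V_DD·R_2/(R_1+R_2) = 9.5×180/570 = 3 V. With the source grounded, V_GS = V_G = 3 V.
Assume saturation: I_D = (k_n/2)(V_GS − V_t)² = (3.9/2)×(3 − 1.7)² = 1.95×1.3² = 3.3 mA.
V_DS = V_DD − I_D·R_D = 9.5 − 3.3×1 = 6.2 V.
Saturation requires V_DS ≥ V_GS − V_t = 1.3 V; 6.2 ≥ 1.3 ✓.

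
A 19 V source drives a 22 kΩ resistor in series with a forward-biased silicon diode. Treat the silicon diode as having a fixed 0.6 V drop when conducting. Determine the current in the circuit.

KVL around the loop: 19 = V_D + I·R = 0.6 + I × 22 kΩ.
So I = (19 − 0.6) / 22 kΩ = 18.4 / 22 = 0.836 mA.

I ≈ 0.84 mA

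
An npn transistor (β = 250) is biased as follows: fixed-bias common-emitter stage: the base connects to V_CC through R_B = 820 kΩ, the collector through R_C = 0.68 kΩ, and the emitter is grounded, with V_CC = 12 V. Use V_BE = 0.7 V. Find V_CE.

Base loop: V_CC = I_B·R_B + V_BE, so I_B = (12 − 0.7)/820 kΩ = 0.0138 mA.
In the active region I_C = β·I_B = 250 × 0.0138 = 3.45 mA.
Collector loop: V_CE = V_CC − I_C·R_C = 12 − 3.45×0.68 = 9.66 V.
Since V_CE = 9.66 V > V_CE(sat) ≈ 0.2 V, the transistor is in the active region as assumed.

V_CE ≈ 9.7 V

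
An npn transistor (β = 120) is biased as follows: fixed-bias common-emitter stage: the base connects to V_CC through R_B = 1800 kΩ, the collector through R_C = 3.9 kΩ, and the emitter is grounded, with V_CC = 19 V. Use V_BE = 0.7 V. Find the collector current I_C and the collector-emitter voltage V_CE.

I_C ≈ 1.2 mA, V_CE ≈ 14 V

Base loop: V_CC = I_B·R_B + V_BE, so I_B = (19 − 0.7)/1800 kΩ = 0.0102 mA.
In the active region I_C = β·I_B = 120 × 0.0102 = 1.22 mA.
Collector loop: V_CE = V_CC − I_C·R_C = 19 − 1.22×3.9 = 14.2 V.
Since V_CE = 14.2 V > V_CE(sat) ≈ 0.2 V, the transistor is in the active region as assumed.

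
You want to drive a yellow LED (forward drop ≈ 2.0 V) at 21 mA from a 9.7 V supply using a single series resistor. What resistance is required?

The resistor drops V_S − V_D = 9.7 − 2.0 = 7.7 V at 21 mA.
R = 7.7 V / 21 mA = 0.367 kΩ.

R ≈ 0.37 kΩ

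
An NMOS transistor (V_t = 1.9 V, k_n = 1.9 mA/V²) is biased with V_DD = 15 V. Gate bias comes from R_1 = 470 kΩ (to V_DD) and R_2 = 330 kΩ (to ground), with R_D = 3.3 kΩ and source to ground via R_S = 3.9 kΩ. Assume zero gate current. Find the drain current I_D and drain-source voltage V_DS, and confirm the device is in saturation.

I_D ≈ 0.86 mA, V_DS ≈ 8.8 V

V_G = V_DD·R_2/(R_1+R_2) = 15×330/800 = 6.19 V.
Assume saturation: I_D = (k_n/2)(V_GS − V_t)² with V_GS = V_G − I_D·R_S = 6.19 − 3.9·I_D.
Substituting gives 14.4·I_D² − 32.8·I_D + 17.5 = 0, with roots I_D = 0.856 or 1.41 mA.
The root I_D = 1.41 mA gives V_GS = 0.681 V ≤ V_t, so take I_D = 0.856 mA.
Then V_GS = 2.85 V and V_DS = V_DD − I_D(R_D+R_S) = 15 − 0.856×7.2 = 8.84 V.
Saturation requires V_DS ≥ V_GS − V_t = 0.949 V; 8.84 ≥ 0.949 ✓.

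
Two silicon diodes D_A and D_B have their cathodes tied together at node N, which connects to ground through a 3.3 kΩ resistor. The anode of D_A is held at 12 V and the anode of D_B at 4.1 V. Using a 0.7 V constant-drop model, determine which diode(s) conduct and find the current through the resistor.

Only D_A conducts; I_R ≈ 3.4 mA

Assume both conduct. Then node N would need to be at both 12−0.7 = 11.3 V and 4.1−0.7 = 3.4 V, which is impossible.
Assume only D_A conducts: V_N = 12 − 0.7 = 11.3 V, so I_R = 11.3/3.3 = 3.42 mA.
Check D_B: its anode-to-cathode voltage is 4.1 − 11.3 = -7.2 V < 0.7 V, so it is off. The assumption is consistent.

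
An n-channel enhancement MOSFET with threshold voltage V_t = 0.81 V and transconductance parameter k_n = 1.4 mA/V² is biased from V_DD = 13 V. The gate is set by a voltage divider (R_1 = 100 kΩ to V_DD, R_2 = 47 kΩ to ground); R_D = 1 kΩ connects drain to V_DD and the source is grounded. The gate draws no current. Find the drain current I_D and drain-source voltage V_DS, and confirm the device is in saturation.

I_D ≈ 7.8 mA, V_DS ≈ 5.2 V

V_G = V_DD·R_2/(R_1+R_2) = 13×47/147 = 4.16 V. With the source grounded, V_GS = V_G = 4.16 V.
Assume saturation: I_D = (k_n/2)(V_GS − V_t)² = (1.4/2)×(4.16 − 0.81)² = 0.7×3.35² = 7.84 mA.
V_DS = V_DD − I_D·R_D = 13 − 7.84×1 = 5.16 V.
Saturation requires V_DS ≥ V_GS − V_t = 3.35 V; 5.16 ≥ 3.35 ✓.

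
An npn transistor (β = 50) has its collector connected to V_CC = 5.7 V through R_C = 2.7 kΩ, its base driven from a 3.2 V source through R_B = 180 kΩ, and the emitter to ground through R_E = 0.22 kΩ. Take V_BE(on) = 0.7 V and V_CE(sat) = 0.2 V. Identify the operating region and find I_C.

active; I_C ≈ 0.65 mA

Assume active. Base-emitter loop: I_B = (V_BB − V_BE)/(R_B + (β+1)R_E) = (3.2 − 0.7)/(180 + 51×0.22) = 0.0131 mA.
I_C = β·I_B = 50×0.0131 = 0.654 mA.
V_CE = V_CC − I_C·R_C − I_E·R_E = 5.7 − 0.654×2.7 − 0.667×0.22 = 3.79 V > V_CE(sat), so the active-region assumption holds.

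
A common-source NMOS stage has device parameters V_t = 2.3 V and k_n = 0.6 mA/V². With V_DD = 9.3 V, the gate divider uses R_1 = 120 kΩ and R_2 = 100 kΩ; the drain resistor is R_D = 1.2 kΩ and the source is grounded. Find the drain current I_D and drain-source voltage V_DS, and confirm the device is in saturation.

V_G = V_DD·R_2/(R_1+R_2) = 9.3×100/220 = 4.23 V. With the source grounded, V_GS = V_G = 4.23 V.
Assume saturation: I_D = (k_n/2)(V_GS − V_t)² = (0.6/2)×(4.23 − 2.3)² = 0.3×1.93² = 1.11 mA.
V_DS = V_DD − I_D·R_D = 9.3 − 1.11×1.2 = 7.96 V.
Saturation requires V_DS ≥ V_GS − V_t = 1.93 V; 7.96 ≥ 1.93 ✓.

I_D ≈ 1.1 mA, V_DS ≈ 8 V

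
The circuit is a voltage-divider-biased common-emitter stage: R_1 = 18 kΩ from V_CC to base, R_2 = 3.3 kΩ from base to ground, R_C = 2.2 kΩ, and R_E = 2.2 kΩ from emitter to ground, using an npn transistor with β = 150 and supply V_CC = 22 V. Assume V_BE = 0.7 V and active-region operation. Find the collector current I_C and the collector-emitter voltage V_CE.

I_C ≈ 1.2 mA, V_CE ≈ 17 V

Thevenize the base divider: V_Th = V_CC·R_2/(R_1+R_2) = 22×3.3/21.3 = 3.41 V, R_Th = R_1‖R_2 = 2.79 kΩ.
Base-emitter loop: V_Th = I_B·R_Th + V_BE + (β+1)I_B·R_E, so I_B = (3.41 − 0.7) / (2.79 + 151×2.2) = 0.00809 mA.
I_C = β·I_B = 150×0.00809 = 1.21 mA, and I_E = (β+1)I_B = 1.22 mA.
V_CE = V_CC − I_C·R_C − I_E·R_E = 22 − 1.21×2.2 − 1.22×2.2 = 16.6 V.
V_CE = 16.6 V > 0.2 V confirms active-region operation.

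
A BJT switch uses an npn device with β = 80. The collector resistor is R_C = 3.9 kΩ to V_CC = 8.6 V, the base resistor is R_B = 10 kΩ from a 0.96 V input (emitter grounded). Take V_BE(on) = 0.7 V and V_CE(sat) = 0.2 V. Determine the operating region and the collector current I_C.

Assume active. Base-emitter loop: I_B = (V_BB − V_BE)/R_B = (0.96 − 0.7)/10 = 0.026 mA.
I_C = β·I_B = 80×0.026 = 2.08 mA.
V_CE = V_CC − I_C·R_C = 8.6 − 2.08×3.9 = 0.488 V > V_CE(sat), so the active-region assumption holds.

active; I_C ≈ 2.1 mA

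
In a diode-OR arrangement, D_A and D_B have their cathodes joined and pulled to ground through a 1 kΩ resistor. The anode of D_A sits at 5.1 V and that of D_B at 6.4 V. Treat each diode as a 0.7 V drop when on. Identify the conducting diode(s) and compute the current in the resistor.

Only D_B conducts; I_R ≈ 5.7 mA

Assume both conduct. Then node N would need to be at both 5.1−0.7 = 4.4 V and 6.4−0.7 = 5.7 V, which is impossible.
Assume only D_B conducts: V_N = 6.4 − 0.7 = 5.7 V, so I_R = 5.7/1 = 5.7 mA.
Check D_A: its anode-to-cathode voltage is 5.1 − 5.7 = -0.6 V < 0.7 V, so it is off. The assumption is consistent.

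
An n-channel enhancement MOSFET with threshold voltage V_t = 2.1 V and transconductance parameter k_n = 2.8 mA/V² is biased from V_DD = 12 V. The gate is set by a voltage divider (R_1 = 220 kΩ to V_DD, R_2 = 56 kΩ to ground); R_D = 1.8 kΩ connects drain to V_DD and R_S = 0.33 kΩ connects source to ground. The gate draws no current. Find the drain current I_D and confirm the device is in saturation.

I_D ≈ 0.12 mA

V_G = V_DD·R_2/(R_1+R_2) = 12×56/276 = 2.43 V.
Assume saturation: I_D = (k_n/2)(V_GS − V_t)² with V_GS = V_G − I_D·R_S = 2.43 − 0.33·I_D.
Substituting gives 0.152·I_D² − 1.31·I_D + 0.157 = 0, with roots I_D = 0.122 or 8.47 mA.
The root I_D = 8.47 mA gives V_GS = -0.359 V ≤ V_t, so take I_D = 0.122 mA.
Then V_GS = 2.39 V and V_DS = V_DD − I_D(R_D+R_S) = 12 − 0.122×2.13 = 11.7 V.
Saturation requires V_DS ≥ V_GS − V_t = 0.295 V; 11.7 ≥ 0.295 ✓.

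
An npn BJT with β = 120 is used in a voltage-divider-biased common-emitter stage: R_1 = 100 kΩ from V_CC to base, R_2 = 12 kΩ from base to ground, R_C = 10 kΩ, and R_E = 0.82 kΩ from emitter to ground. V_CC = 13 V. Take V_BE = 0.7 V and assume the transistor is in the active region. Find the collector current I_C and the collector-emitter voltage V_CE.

Thevenize the base divider: V_Th = V_CC·R_2/(R_1+R_2) = 13×12/112 = 1.39 V, R_Th = R_1‖R_2 = 10.7 kΩ.
Base-emitter loop: V_Th = I_B·R_Th + V_BE + (β+1)I_B·R_E, so I_B = (1.39 − 0.7) / (10.7 + 121×0.82) = 0.0063 mA.
I_C = β·I_B = 120×0.0063 = 0.756 mA, and I_E = (β+1)I_B = 0.763 mA.
V_CE = V_CC − I_C·R_C − I_E·R_E = 13 − 0.756×10 − 0.763×0.82 = 4.81 V.
V_CE = 4.81 V > 0.2 V confirms active-region operation.

I_C ≈ 0.76 mA, V_CE ≈ 4.8 V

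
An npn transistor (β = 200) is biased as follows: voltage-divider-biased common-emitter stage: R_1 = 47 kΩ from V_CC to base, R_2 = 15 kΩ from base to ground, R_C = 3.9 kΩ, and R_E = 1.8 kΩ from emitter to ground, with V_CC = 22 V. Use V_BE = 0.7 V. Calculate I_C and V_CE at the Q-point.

Thevenize the base divider: V_Th = V_CC·R_2/(R_1+R_2) = 22×15/62 = 5.32 V, R_Th = R_1‖R_2 = 11.4 kΩ.
Base-emitter loop: V_Th = I_B·R_Th + V_BE + (β+1)I_B·R_E, so I_B = (5.32 − 0.7) / (11.4 + 201×1.8) = 0.0124 mA.
I_C = β·I_B = 200×0.0124 = 2.48 mA, and I_E = (β+1)I_B = 2.49 mA.
V_CE = V_CC − I_C·R_C − I_E·R_E = 22 − 2.48×3.9 − 2.49×1.8 = 7.86 V.
V_CE = 7.86 V > 0.2 V confirms active-region operation.

I_C ≈ 2.5 mA, V_CE ≈ 7.9 V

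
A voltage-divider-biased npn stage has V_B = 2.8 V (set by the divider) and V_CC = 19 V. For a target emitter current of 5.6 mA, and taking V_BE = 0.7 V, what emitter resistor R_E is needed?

R_E ≈ 0.37 kΩ

V_E = V_B − V_BE = 2.8 − 0.7 = 2.1 V.
R_E = V_E / I_E = 2.1 / 5.6 = 0.375 kΩ.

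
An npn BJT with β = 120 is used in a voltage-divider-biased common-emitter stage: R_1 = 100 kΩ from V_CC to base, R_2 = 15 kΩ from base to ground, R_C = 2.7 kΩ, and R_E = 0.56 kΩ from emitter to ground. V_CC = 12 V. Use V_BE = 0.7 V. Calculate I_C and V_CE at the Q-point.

Thevenize the base divider: V_Th = V_CC·R_2/(R_1+R_2) = 12×15/115 = 1.57 V, R_Th = R_1‖R_2 = 13 kΩ.
Base-emitter loop: V_Th = I_B·R_Th + V_BE + (β+1)I_B·R_E, so I_B = (1.57 − 0.7) / (13 + 121×0.56) = 0.0107 mA.
I_C = β·I_B = 120×0.0107 = 1.28 mA, and I_E = (β+1)I_B = 1.3 mA.
V_CE = V_CC − I_C·R_C − I_E·R_E = 12 − 1.28×2.7 − 1.3×0.56 = 7.81 V.
V_CE = 7.81 V > 0.2 V confirms active-region operation.

I_C ≈ 1.3 mA, V_CE ≈ 7.8 V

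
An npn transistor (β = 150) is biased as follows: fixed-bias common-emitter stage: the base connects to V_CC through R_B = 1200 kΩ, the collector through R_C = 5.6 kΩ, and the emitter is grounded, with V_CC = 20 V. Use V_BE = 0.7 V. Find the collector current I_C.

Base loop: V_CC = I_B·R_B + V_BE, so I_B = (20 − 0.7)/1200 kΩ = 0.0161 mA.
In the active region I_C = β·I_B = 150 × 0.0161 = 2.41 mA.
Collector loop: V_CE = V_CC − I_C·R_C = 20 − 2.41×5.6 = 6.49 V.
Since V_CE = 6.49 V > V_CE(sat) ≈ 0.2 V, the transistor is in the active region as assumed.

I_C ≈ 2.4 mA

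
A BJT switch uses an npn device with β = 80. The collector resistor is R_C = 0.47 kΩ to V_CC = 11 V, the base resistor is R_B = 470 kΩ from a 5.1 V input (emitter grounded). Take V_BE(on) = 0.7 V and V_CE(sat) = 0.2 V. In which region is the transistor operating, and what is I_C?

active; I_C ≈ 0.75 mA

Assume active. Base-emitter loop: I_B = (V_BB − V_BE)/R_B = (5.1 − 0.7)/470 = 0.00936 mA.
I_C = β·I_B = 80×0.00936 = 0.749 mA.
V_CE = V_CC − I_C·R_C = 11 − 0.749×0.47 = 10.6 V > V_CE(sat), so the active-region assumption holds.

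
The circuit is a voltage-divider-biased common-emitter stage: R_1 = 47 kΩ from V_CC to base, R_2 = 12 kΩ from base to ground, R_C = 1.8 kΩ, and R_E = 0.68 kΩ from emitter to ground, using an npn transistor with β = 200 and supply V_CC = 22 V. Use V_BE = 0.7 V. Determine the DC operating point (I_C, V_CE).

Thevenize the base divider: V_Th = V_CC·R_2/(R_1+R_2) = 22×12/59 = 4.47 V, R_Th = R_1‖R_2 = 9.56 kΩ.
Base-emitter loop: V_Th = I_B·R_Th + V_BE + (β+1)I_B·R_E, so I_B = (4.47 − 0.7) / (9.56 + 201×0.68) = 0.0258 mA.
I_C = β·I_B = 200×0.0258 = 5.16 mA, and I_E = (β+1)I_B = 5.19 mA.
V_CE = V_CC − I_C·R_C − I_E·R_E = 22 − 5.16×1.8 − 5.19×0.68 = 9.18 V.
V_CE = 9.18 V > 0.2 V confirms active-region operation.

I_C ≈ 5.2 mA, V_CE ≈ 9.2 V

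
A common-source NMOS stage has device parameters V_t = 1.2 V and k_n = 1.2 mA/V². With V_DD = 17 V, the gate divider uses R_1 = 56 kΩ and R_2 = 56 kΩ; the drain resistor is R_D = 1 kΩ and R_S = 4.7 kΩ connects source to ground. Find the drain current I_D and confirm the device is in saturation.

V_G = V_DD·R_2/(R_1+R_2) = 17×56/112 = 8.5 V.
Assume saturation: I_D = (k_n/2)(V_GS − V_t)² with V_GS = V_G − I_D·R_S = 8.5 − 4.7·I_D.
Substituting gives 13.3·I_D² − 42.2·I_D + 32 = 0, with roots I_D = 1.25 or 1.94 mA.
The root I_D = 1.94 mA gives V_GS = -0.596 V ≤ V_t, so take I_D = 1.25 mA.
Then V_GS = 2.64 V and V_DS = V_DD − I_D(R_D+R_S) = 17 − 1.25×5.7 = 9.89 V.
Saturation requires V_DS ≥ V_GS − V_t = 1.44 V; 9.89 ≥ 1.44 ✓.

I_D ≈ 1.2 mA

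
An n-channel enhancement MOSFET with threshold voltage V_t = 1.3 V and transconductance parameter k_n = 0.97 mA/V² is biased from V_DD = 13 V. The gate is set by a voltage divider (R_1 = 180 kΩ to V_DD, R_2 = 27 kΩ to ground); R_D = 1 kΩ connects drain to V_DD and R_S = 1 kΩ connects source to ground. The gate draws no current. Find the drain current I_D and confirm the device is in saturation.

V_G = V_DD·R_2/(R_1+R_2) = 13×27/207 = 1.7 V.
Assume saturation: I_D = (k_n/2)(V_GS − V_t)² with V_GS = V_G − I_D·R_S = 1.7 − 1·I_D.
Substituting gives 0.485·I_D² − 1.38·I_D + 0.0759 = 0, with roots I_D = 0.056 or 2.8 mA.
The root I_D = 2.8 mA gives V_GS = -1.1 V ≤ V_t, so take I_D = 0.056 mA.
Then V_GS = 1.64 V and V_DS = V_DD − I_D(R_D+R_S) = 13 − 0.056×2 = 12.9 V.
Saturation requires V_DS ≥ V_GS − V_t = 0.34 V; 12.9 ≥ 0.34 ✓.

I_D ≈ 0.056 mA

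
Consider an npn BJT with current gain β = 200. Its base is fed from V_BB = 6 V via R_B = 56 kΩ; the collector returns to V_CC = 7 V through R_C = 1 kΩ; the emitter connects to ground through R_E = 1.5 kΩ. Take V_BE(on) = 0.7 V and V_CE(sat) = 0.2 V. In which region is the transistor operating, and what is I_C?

saturation; I_C ≈ 2.7 mA

Assume active: I_B = (6 − 0.7)/(56 + 201×1.5) = 0.0148 mA, I_C = β·I_B = 2.97 mA.
Then V_CE = 7 − 2.97×1 − 2.98×1.5 = -0.435 V < 0.2 V — the active assumption fails.
Re-solve with V_CE = 0.2 V. KCL at the emitter: V_E/R_E = (V_BB−0.7−V_E)/R_B + (V_CC−0.2−V_E)/R_C, giving V_E = 4.09 V.
I_C = (V_CC − 0.2 − V_E)/R_C = (6.8 − 4.09)/1 = 2.71 mA.
Check: I_B = (5.3 − 4.09)/56 = 0.0216 mA, and β·I_B = 4.31 mA > I_C, confirming saturation.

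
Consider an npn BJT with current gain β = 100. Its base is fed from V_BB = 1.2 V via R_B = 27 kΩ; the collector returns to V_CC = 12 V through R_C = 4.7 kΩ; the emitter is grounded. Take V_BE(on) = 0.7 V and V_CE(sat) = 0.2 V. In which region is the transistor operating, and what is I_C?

Assume active. Base-emitter loop: I_B = (V_BB − V_BE)/R_B = (1.2 − 0.7)/27 = 0.0185 mA.
I_C = β·I_B = 100×0.0185 = 1.85 mA.
V_CE = V_CC − I_C·R_C = 12 − 1.85×4.7 = 3.3 V > V_CE(sat), so the active-region assumption holds.

active; I_C ≈ 1.9 mA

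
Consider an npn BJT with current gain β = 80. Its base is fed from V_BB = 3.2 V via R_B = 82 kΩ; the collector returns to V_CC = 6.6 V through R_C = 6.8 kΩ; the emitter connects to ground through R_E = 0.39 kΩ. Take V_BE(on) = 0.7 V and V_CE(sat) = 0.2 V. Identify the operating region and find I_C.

saturation; I_C ≈ 0.89 mA

Assume active: I_B = (3.2 − 0.7)/(82 + 81×0.39) = 0.022 mA, I_C = β·I_B = 1.76 mA.
Then V_CE = 6.6 − 1.76×6.8 − 1.78×0.39 = -6.07 V < 0.2 V — the active assumption fails.
Re-solve with V_CE = 0.2 V. KCL at the emitter: V_E/R_E = (V_BB−0.7−V_E)/R_B + (V_CC−0.2−V_E)/R_C, giving V_E = 0.357 V.
I_C = (V_CC − 0.2 − V_E)/R_C = (6.4 − 0.357)/6.8 = 0.889 mA.
Check: I_B = (2.5 − 0.357)/82 = 0.0261 mA, and β·I_B = 2.09 mA > I_C, confirming saturation.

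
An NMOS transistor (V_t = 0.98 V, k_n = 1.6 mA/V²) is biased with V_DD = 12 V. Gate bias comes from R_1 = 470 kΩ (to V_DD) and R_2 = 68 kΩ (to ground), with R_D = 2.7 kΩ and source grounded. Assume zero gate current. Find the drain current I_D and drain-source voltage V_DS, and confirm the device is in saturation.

I_D ≈ 0.23 mA, V_DS ≈ 11 V

V_G = V_DD·R_2/(R_1+R_2) = 12×68/538 = 1.52 V. With the source grounded, V_GS = V_G = 1.52 V.
Assume saturation: I_D = (k_n/2)(V_GS − V_t)² = (1.6/2)×(1.52 − 0.98)² = 0.8×0.537² = 0.23 mA.
V_DS = V_DD − I_D·R_D = 12 − 0.23×2.7 = 11.4 V.
Saturation requires V_DS ≥ V_GS − V_t = 0.537 V; 11.4 ≥ 0.537 ✓.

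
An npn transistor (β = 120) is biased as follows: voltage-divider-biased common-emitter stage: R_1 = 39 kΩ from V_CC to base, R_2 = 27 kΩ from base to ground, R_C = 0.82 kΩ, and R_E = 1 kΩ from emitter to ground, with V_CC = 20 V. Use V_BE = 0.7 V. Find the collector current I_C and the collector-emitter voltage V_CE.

I_C ≈ 6.6 mA, V_CE ≈ 8 V

Thevenize the base divider: V_Th = V_CC·R_2/(R_1+R_2) = 20×27/66 = 8.18 V, R_Th = R_1‖R_2 = 16 kΩ.
Base-emitter loop: V_Th = I_B·R_Th + V_BE + (β+1)I_B·R_E, so I_B = (8.18 − 0.7) / (16 + 121×1) = 0.0546 mA.
I_C = β·I_B = 120×0.0546 = 6.56 mA, and I_E = (β+1)I_B = 6.61 mA.
V_CE = V_CC − I_C·R_C − I_E·R_E = 20 − 6.56×0.82 − 6.61×1 = 8.01 V.
V_CE = 8.01 V > 0.2 V confirms active-region operation.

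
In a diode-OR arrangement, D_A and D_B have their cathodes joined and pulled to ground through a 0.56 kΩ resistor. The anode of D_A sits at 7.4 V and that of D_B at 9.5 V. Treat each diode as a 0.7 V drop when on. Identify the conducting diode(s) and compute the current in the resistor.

Assume both conduct. Then node N would need to be at both 7.4−0.7 = 6.7 V and 9.5−0.7 = 8.8 V, which is impossible.
Assume only D_B conducts: V_N = 9.5 − 0.7 = 8.8 V, so I_R = 8.8/0.56 = 15.7 mA.
Check D_A: its anode-to-cathode voltage is 7.4 − 8.8 = -1.4 V < 0.7 V, so it is off. The assumption is consistent.

Only D_B conducts; I_R ≈ 16 mA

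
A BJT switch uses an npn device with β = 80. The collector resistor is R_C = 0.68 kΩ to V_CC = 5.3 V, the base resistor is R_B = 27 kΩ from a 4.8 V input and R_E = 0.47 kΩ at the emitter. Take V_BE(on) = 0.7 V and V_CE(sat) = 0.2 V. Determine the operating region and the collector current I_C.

saturation; I_C ≈ 4.4 mA

Assume active: I_B = (4.8 − 0.7)/(27 + 81×0.47) = 0.063 mA, I_C = β·I_B = 5.04 mA.
Then V_CE = 5.3 − 5.04×0.68 − 5.1×0.47 = -0.526 V < 0.2 V — the active assumption fails.
Re-solve with V_CE = 0.2 V. KCL at the emitter: V_E/R_E = (V_BB−0.7−V_E)/R_B + (V_CC−0.2−V_E)/R_C, giving V_E = 2.1 V.
I_C = (V_CC − 0.2 − V_E)/R_C = (5.1 − 2.1)/0.68 = 4.4 mA.
Check: I_B = (4.1 − 2.1)/27 = 0.0739 mA, and β·I_B = 5.91 mA > I_C, confirming saturation.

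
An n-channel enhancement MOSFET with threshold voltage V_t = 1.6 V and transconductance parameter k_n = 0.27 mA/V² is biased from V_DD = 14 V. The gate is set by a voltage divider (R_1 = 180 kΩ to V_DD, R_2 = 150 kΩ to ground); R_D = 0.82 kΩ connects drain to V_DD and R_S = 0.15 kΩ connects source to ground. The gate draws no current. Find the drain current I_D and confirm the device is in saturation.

I_D ≈ 2.6 mA

V_G = V_DD·R_2/(R_1+R_2) = 14×150/330 = 6.36 V.
Assume saturation: I_D = (k_n/2)(V_GS − V_t)² with V_GS = V_G − I_D·R_S = 6.36 − 0.15·I_D.
Substituting gives 0.00304·I_D² − 1.19·I_D + 3.06 = 0, with roots I_D = 2.59 or 390 mA.
The root I_D = 390 mA gives V_GS = -52.2 V ≤ V_t, so take I_D = 2.59 mA.
Then V_GS = 5.98 V and V_DS = V_DD − I_D(R_D+R_S) = 14 − 2.59×0.97 = 11.5 V.
Saturation requires V_DS ≥ V_GS − V_t = 4.38 V; 11.5 ≥ 4.38 ✓.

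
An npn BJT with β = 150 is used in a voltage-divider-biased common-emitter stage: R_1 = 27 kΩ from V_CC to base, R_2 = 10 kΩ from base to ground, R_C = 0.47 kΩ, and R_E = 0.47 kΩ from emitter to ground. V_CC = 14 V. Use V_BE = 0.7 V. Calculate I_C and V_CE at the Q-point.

I_C ≈ 5.9 mA, V_CE ≈ 8.4 V

Thevenize the base divider: V_Th = V_CC·R_2/(R_1+R_2) = 14×10/37 = 3.78 V, R_Th = R_1‖R_2 = 7.3 kΩ.
Base-emitter loop: V_Th = I_B·R_Th + V_BE + (β+1)I_B·R_E, so I_B = (3.78 − 0.7) / (7.3 + 151×0.47) = 0.0394 mA.
I_C = β·I_B = 150×0.0394 = 5.91 mA, and I_E = (β+1)I_B = 5.95 mA.
V_CE = V_CC − I_C·R_C − I_E·R_E = 14 − 5.91×0.47 − 5.95×0.47 = 8.43 V.
V_CE = 8.43 V > 0.2 V confirms active-region operation.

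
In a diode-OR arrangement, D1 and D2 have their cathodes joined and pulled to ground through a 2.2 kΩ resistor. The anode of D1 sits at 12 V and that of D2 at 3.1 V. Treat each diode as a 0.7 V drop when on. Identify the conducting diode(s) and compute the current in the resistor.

Only D1 conducts; I_R ≈ 5.1 mA

Assume both conduct. Then node N would need to be at both 12−0.7 = 11.3 V and 3.1−0.7 = 2.4 V, which is impossible.
Assume only D1 conducts: V_N = 12 − 0.7 = 11.3 V, so I_R = 11.3/2.2 = 5.14 mA.
Check D2: its anode-to-cathode voltage is 3.1 − 11.3 = -8.2 V < 0.7 V, so it is off. The assumption is consistent.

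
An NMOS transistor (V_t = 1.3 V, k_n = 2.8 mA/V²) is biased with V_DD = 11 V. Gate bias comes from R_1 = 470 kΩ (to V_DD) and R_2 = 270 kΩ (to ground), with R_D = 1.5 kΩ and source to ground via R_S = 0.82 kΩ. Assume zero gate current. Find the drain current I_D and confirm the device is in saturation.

I_D ≈ 1.9 mA

V_G = V_DD·R_2/(R_1+R_2) = 11×270/740 = 4.01 V.
Assume saturation: I_D = (k_n/2)(V_GS − V_t)² with V_GS = V_G − I_D·R_S = 4.01 − 0.82·I_D.
Substituting gives 0.941·I_D² − 7.23·I_D + 10.3 = 0, with roots I_D = 1.89 or 5.79 mA.
The root I_D = 5.79 mA gives V_GS = -0.733 V ≤ V_t, so take I_D = 1.89 mA.
Then V_GS = 2.46 V and V_DS = V_DD − I_D(R_D+R_S) = 11 − 1.89×2.32 = 6.61 V.
Saturation requires V_DS ≥ V_GS − V_t = 1.16 V; 6.61 ≥ 1.16 ✓.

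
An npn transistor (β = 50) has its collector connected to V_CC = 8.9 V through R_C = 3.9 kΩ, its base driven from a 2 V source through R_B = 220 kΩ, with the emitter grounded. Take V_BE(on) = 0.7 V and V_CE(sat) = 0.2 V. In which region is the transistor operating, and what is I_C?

active; I_C ≈ 0.3 mA

Assume active. Base-emitter loop: I_B = (V_BB − V_BE)/R_B = (2 − 0.7)/220 = 0.00591 mA.
I_C = β·I_B = 50×0.00591 = 0.295 mA.
V_CE = V_CC − I_C·R_C = 8.9 − 0.295×3.9 = 7.75 V > V_CE(sat), so the active-region assumption holds.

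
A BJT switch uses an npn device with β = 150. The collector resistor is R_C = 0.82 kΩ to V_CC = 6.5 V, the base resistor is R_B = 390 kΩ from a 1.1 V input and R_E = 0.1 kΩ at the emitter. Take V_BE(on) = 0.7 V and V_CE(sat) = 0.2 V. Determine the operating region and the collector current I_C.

active; I_C ≈ 0.15 mA

Assume active. Base-emitter loop: I_B = (V_BB − V_BE)/(R_B + (β+1)R_E) = (1.1 − 0.7)/(390 + 151×0.1) = 0.000987 mA.
I_C = β·I_B = 150×0.000987 = 0.148 mA.
V_CE = V_CC − I_C·R_C − I_E·R_E = 6.5 − 0.148×0.82 − 0.149×0.1 = 6.36 V > V_CE(sat), so the active-region assumption holds.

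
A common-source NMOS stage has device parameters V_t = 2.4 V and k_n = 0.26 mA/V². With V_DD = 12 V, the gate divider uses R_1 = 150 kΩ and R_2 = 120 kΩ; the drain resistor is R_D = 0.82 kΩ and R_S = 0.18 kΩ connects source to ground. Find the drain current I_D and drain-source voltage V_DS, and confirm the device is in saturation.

V_G = V_DD·R_2/(R_1+R_2) = 12×120/270 = 5.33 V.
Assume saturation: I_D = (k_n/2)(V_GS − V_t)² with V_GS = V_G − I_D·R_S = 5.33 − 0.18·I_D.
Substituting gives 0.00421·I_D² − 1.14·I_D + 1.12 = 0, with roots I_D = 0.987 or 269 mA.
The root I_D = 269 mA gives V_GS = -43.1 V ≤ V_t, so take I_D = 0.987 mA.
Then V_GS = 5.16 V and V_DS = V_DD − I_D(R_D+R_S) = 12 − 0.987×1 = 11 V.
Saturation requires V_DS ≥ V_GS − V_t = 2.76 V; 11 ≥ 2.76 ✓.

I_D ≈ 0.99 mA, V_DS ≈ 11 V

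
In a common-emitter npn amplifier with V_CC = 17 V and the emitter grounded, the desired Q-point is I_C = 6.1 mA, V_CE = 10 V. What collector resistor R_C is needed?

R_C ≈ 1.1 kΩ

Collector loop: V_CC = I_C·R_C + V_CE.
R_C = (V_CC − V_CE)/I_C = (17 − 10)/6.1 = 1.15 kΩ.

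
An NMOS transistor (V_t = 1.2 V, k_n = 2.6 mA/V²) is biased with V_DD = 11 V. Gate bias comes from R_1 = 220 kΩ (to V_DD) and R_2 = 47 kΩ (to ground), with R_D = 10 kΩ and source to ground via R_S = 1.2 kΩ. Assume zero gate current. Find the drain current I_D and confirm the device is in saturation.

I_D ≈ 0.25 mA

V_G = V_DD·R_2/(R_1+R_2) = 11×47/267 = 1.94 V.
Assume saturation: I_D = (k_n/2)(V_GS − V_t)² with V_GS = V_G − I_D·R_S = 1.94 − 1.2·I_D.
Substituting gives 1.87·I_D² − 3.3·I_D + 0.705 = 0, with roots I_D = 0.249 or 1.51 mA.
The root I_D = 1.51 mA gives V_GS = 0.121 V ≤ V_t, so take I_D = 0.249 mA.
Then V_GS = 1.64 V and V_DS = V_DD − I_D(R_D+R_S) = 11 − 0.249×11.2 = 8.21 V.
Saturation requires V_DS ≥ V_GS − V_t = 0.438 V; 8.21 ≥ 0.438 ✓.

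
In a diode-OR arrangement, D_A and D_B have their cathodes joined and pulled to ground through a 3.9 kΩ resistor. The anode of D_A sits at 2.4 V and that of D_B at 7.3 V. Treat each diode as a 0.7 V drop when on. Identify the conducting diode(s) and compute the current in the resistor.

Assume both conduct. Then node N would need to be at both 2.4−0.7 = 1.7 V and 7.3−0.7 = 6.6 V, which is impossible.
Assume only D_B conducts: V_N = 7.3 − 0.7 = 6.6 V, so I_R = 6.6/3.9 = 1.69 mA.
Check D_A: its anode-to-cathode voltage is 2.4 − 6.6 = -4.2 V < 0.7 V, so it is off. The assumption is consistent.

Only D_B conducts; I_R ≈ 1.7 mA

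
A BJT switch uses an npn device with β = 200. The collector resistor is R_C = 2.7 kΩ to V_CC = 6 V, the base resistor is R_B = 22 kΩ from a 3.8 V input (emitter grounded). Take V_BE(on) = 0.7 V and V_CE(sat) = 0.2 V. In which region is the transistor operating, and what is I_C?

Assume active: I_B = (3.8 − 0.7)/22 = 0.141 mA, giving I_C = β·I_B = 28.2 mA.
But then V_CE = 6 − 28.2×2.7 = -70.1 V < V_CE(sat) = 0.2 V — impossible in the active region.
So the transistor is saturated. With V_CE = 0.2 V, I_C = (V_CC − 0.2)/R_C = 5.8/2.7 = 2.15 mA.
Check: β·I_B = 28.2 mA > I_C = 2.15 mA, confirming saturation.

saturation; I_C ≈ 2.1 mA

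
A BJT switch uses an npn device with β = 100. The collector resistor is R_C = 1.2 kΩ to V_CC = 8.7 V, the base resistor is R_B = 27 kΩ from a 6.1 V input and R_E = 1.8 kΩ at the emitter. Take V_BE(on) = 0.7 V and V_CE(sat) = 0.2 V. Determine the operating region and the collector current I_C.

active; I_C ≈ 2.6 mA

Assume active. Base-emitter loop: I_B = (V_BB − V_BE)/(R_B + (β+1)R_E) = (6.1 − 0.7)/(27 + 101×1.8) = 0.0259 mA.
I_C = β·I_B = 100×0.0259 = 2.59 mA.
V_CE = V_CC − I_C·R_C − I_E·R_E = 8.7 − 2.59×1.2 − 2.61×1.8 = 0.895 V > V_CE(sat), so the active-region assumption holds.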